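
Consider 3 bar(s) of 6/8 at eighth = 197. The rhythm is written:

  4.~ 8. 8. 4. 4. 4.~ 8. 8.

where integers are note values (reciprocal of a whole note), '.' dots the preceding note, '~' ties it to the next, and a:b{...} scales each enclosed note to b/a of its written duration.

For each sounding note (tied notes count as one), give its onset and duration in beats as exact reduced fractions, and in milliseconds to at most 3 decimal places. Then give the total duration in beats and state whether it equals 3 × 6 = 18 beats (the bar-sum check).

1) 0.0ms=0b +1370.558ms=9/2b
2) 1370.558ms=9/2b +456.853ms=3/2b
3) 1827.411ms=6b +913.706ms=3b
4) 2741.117ms=9b +913.706ms=3b
5) 3654.822ms=12b +1370.558ms=9/2b
6) 5025.381ms=33/2b +456.853ms=3/2b
Σ=18b of 18 (197bpm 6/8) — PASS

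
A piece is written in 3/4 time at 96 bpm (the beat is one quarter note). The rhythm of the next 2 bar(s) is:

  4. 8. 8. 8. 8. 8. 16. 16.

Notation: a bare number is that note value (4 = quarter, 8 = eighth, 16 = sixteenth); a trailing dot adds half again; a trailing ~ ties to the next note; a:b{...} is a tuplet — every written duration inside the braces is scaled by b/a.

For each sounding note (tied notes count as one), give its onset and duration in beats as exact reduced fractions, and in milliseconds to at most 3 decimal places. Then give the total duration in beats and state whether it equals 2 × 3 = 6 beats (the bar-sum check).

1) 0.0ms=0b +937.5ms=3/2b
2) 937.5ms=3/2b +468.75ms=3/4b
3) 1406.25ms=9/4b +468.75ms=3/4b
4) 1875.0ms=3b +468.75ms=3/4b
5) 2343.75ms=15/4b +468.75ms=3/4b
6) 2812.5ms=9/2b +468.75ms=3/4b
7) 3281.25ms=21/4b +234.375ms=3/8b
8) 3515.625ms=45/8b +234.375ms=3/8b
Σ=6b of 6 (96bpm 3/4) — PASS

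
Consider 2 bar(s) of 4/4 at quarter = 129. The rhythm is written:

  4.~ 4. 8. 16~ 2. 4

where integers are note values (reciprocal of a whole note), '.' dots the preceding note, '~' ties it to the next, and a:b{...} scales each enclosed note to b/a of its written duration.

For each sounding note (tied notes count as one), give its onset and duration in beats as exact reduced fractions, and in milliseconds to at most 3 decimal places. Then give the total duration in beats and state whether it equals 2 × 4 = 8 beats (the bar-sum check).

1) 0.0ms=0b +1395.349ms=3b
2) 1395.349ms=3b +348.837ms=3/4b
3) 1744.186ms=15/4b +1511.628ms=13/4b
4) 3255.814ms=7b +465.116ms=1b
Σ=8b of 8 (129bpm 4/4) — PASS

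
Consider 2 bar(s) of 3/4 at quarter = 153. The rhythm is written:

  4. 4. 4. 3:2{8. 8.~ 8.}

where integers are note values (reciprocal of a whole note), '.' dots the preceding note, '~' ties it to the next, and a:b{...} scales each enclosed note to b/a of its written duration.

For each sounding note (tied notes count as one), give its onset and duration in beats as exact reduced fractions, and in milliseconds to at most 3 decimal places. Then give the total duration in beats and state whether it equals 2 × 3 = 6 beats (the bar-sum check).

1) 0.0ms=0b +588.235ms=3/2b
2) 588.235ms=3/2b +588.235ms=3/2b
3) 1176.471ms=3b +588.235ms=3/2b
4) 1764.706ms=9/2b +196.078ms=1/2b
5) 1960.784ms=5b +392.157ms=1b
Σ=6b of 6 (153bpm 3/4) — PASS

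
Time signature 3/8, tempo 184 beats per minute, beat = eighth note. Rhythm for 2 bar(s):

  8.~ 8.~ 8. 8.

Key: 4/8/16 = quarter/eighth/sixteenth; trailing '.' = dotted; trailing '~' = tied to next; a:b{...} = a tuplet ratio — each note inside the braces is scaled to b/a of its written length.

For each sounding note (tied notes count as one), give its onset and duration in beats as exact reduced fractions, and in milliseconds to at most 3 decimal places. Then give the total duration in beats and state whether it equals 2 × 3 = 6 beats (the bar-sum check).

1) 0.0ms=0b +1467.391ms=9/2b
2) 1467.391ms=9/2b +489.13ms=3/2b
Σ=6b of 6 (184bpm 3/8) — PASS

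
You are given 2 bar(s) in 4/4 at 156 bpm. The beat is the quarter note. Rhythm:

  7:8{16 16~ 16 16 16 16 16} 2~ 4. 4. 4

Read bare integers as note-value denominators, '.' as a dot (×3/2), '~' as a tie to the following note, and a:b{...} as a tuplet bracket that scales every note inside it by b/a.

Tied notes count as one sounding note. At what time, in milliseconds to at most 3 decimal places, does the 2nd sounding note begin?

1. 0.0ms @ 0 + 109.89ms (2/7)
2. 109.89ms @ 2/7 + 219.78ms (4/7)
3. 329.67ms @ 6/7 + 109.89ms (2/7)
4. 439.56ms @ 8/7 + 109.89ms (2/7)
5. 549.451ms @ 10/7 + 109.89ms (2/7)
6. 659.341ms @ 12/7 + 109.89ms (2/7)
7. 769.231ms @ 2 + 1346.154ms (7/2)
8. 2115.385ms @ 11/2 + 576.923ms (3/2)
9. 2692.308ms @ 7 + 384.615ms (1)

note 2 onset = 2/7b = 109.89ms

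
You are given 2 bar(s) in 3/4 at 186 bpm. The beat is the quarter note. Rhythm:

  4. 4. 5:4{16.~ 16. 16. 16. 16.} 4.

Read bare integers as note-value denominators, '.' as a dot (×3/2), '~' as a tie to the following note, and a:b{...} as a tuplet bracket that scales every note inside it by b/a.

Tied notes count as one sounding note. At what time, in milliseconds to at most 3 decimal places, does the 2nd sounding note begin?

1. 0.0ms @ 0 + 483.871ms (3/2)
2. 483.871ms @ 3/2 + 483.871ms (3/2)
3. 967.742ms @ 3 + 193.548ms (3/5)
4. 1161.29ms @ 18/5 + 96.774ms (3/10)
5. 1258.065ms @ 39/10 + 96.774ms (3/10)
6. 1354.839ms @ 21/5 + 96.774ms (3/10)
7. 1451.613ms @ 9/2 + 483.871ms (3/2)

note 2 onset = 3/2b = 483.871ms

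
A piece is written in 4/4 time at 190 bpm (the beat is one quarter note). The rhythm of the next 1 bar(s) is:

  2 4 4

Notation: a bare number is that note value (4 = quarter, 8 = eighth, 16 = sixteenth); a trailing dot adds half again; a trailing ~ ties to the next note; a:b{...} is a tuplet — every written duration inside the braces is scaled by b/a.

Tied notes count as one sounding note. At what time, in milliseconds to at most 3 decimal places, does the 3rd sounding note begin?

1. 0.0ms @ 0 + 631.579ms (2)
2. 631.579ms @ 2 + 315.789ms (1)
3. 947.368ms @ 3 + 315.789ms (1)

note 3 onset = 3b = 947.368ms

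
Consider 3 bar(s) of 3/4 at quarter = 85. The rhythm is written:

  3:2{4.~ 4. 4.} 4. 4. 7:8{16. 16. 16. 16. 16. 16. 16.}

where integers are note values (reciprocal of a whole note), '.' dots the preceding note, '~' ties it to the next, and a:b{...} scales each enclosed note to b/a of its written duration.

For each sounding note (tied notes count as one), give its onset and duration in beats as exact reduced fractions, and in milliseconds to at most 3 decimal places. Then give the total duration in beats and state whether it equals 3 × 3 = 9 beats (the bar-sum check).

1) 0.0ms=0b +1411.765ms=2b
2) 1411.765ms=2b +705.882ms=1b
3) 2117.647ms=3b +1058.824ms=3/2b
4) 3176.471ms=9/2b +1058.824ms=3/2b
5) 4235.294ms=6b +302.521ms=3/7b
6) 4537.815ms=45/7b +302.521ms=3/7b
7) 4840.336ms=48/7b +302.521ms=3/7b
8) 5142.857ms=51/7b +302.521ms=3/7b
9) 5445.378ms=54/7b +302.521ms=3/7b
10) 5747.899ms=57/7b +302.521ms=3/7b
11) 6050.42ms=60/7b +302.521ms=3/7b
Σ=9b of 9 (85bpm 3/4) — PASS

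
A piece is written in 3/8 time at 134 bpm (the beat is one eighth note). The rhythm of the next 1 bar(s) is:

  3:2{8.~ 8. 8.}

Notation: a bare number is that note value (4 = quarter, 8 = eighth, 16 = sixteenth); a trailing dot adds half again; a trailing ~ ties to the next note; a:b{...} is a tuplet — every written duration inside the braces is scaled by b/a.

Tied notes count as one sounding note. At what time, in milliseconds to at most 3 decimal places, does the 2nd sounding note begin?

1. 0.0ms @ 0 + 895.522ms (2)
2. 895.522ms @ 2 + 447.761ms (1)

note 2 onset = 2b = 895.522ms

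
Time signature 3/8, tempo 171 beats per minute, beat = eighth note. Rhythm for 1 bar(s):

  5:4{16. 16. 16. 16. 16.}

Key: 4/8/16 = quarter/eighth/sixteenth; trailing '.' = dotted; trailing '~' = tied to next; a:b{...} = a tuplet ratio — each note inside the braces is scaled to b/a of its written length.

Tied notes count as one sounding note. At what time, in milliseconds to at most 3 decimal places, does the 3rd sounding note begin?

1. 0.0ms @ 0 + 210.526ms (3/5)
2. 210.526ms @ 3/5 + 210.526ms (3/5)
3. 421.053ms @ 6/5 + 210.526ms (3/5)
4. 631.579ms @ 9/5 + 210.526ms (3/5)
5. 842.105ms @ 12/5 + 210.526ms (3/5)

note 3 onset = 6/5b = 421.053ms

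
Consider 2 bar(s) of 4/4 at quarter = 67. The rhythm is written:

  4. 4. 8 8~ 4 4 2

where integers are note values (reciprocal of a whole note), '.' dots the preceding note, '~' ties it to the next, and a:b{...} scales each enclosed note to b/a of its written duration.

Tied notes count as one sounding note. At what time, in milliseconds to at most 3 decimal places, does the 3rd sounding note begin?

note 3 onset = 3b = 2686.567ms

1. 0.0ms @ 0 + 1343.284ms (3/2)
2. 1343.284ms @ 3/2 + 1343.284ms (3/2)
3. 2686.567ms @ 3 + 447.761ms (1/2)
4. 3134.328ms @ 7/2 + 1343.284ms (3/2)
5. 4477.612ms @ 5 + 895.522ms (1)
6. 5373.134ms @ 6 + 1791.045ms (2)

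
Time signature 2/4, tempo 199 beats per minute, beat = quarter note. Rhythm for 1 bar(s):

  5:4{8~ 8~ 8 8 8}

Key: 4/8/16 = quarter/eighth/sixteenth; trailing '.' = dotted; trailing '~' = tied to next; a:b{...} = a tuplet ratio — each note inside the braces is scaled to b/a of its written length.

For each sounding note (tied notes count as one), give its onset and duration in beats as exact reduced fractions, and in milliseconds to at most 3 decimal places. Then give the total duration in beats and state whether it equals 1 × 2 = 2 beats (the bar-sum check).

1) 0.0ms=0b +361.809ms=6/5b
2) 361.809ms=6/5b +120.603ms=2/5b
3) 482.412ms=8/5b +120.603ms=2/5b
Σ=2b of 2 (199bpm 2/4) — PASS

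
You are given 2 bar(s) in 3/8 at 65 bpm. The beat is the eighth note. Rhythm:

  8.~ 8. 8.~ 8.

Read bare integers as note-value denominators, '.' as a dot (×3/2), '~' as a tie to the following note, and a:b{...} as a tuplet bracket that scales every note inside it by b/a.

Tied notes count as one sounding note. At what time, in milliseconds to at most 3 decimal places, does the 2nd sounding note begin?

note 2 onset = 3b = 2769.231ms

1. 0.0ms @ 0 + 2769.231ms (3)
2. 2769.231ms @ 3 + 2769.231ms (3)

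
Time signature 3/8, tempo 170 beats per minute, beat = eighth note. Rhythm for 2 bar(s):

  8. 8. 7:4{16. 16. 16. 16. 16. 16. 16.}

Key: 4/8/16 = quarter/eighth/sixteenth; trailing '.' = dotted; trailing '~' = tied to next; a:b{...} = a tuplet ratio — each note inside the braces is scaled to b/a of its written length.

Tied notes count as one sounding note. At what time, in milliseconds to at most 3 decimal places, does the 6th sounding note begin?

1. 0.0ms @ 0 + 529.412ms (3/2)
2. 529.412ms @ 3/2 + 529.412ms (3/2)
3. 1058.824ms @ 3 + 151.261ms (3/7)
4. 1210.084ms @ 24/7 + 151.261ms (3/7)
5. 1361.345ms @ 27/7 + 151.261ms (3/7)
6. 1512.605ms @ 30/7 + 151.261ms (3/7)
7. 1663.866ms @ 33/7 + 151.261ms (3/7)
8. 1815.126ms @ 36/7 + 151.261ms (3/7)
9. 1966.387ms @ 39/7 + 151.261ms (3/7)

note 6 onset = 30/7b = 1512.605ms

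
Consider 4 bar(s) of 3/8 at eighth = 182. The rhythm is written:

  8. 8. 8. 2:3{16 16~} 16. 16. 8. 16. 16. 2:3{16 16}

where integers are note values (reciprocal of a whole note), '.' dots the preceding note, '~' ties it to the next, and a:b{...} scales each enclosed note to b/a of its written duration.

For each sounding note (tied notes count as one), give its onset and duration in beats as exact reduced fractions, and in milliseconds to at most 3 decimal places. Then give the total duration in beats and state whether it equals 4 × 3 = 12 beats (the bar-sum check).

1) 0.0ms=0b +494.505ms=3/2b
2) 494.505ms=3/2b +494.505ms=3/2b
3) 989.011ms=3b +494.505ms=3/2b
4) 1483.516ms=9/2b +247.253ms=3/4b
5) 1730.769ms=21/4b +494.505ms=3/2b
6) 2225.275ms=27/4b +247.253ms=3/4b
7) 2472.527ms=15/2b +494.505ms=3/2b
8) 2967.033ms=9b +247.253ms=3/4b
9) 3214.286ms=39/4b +247.253ms=3/4b
10) 3461.538ms=21/2b +247.253ms=3/4b
11) 3708.791ms=45/4b +247.253ms=3/4b
Σ=12b of 12 (182bpm 3/8) — PASS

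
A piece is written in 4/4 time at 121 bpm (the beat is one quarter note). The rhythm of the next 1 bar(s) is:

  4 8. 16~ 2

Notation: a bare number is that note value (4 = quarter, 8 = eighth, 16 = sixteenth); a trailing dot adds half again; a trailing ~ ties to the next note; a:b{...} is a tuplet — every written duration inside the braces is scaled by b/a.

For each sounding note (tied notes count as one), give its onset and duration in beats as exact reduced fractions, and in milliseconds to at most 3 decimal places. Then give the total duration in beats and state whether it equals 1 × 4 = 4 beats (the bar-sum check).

1) 0.0ms=0b +495.868ms=1b
2) 495.868ms=1b +371.901ms=3/4b
3) 867.769ms=7/4b +1115.702ms=9/4b
Σ=4b of 4 (121bpm 4/4) — PASS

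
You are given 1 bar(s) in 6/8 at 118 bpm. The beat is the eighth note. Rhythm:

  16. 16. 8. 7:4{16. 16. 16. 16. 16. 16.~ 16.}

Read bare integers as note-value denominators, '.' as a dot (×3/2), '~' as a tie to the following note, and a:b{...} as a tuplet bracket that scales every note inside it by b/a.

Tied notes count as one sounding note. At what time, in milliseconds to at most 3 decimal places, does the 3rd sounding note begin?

1. 0.0ms @ 0 + 381.356ms (3/4)
2. 381.356ms @ 3/4 + 381.356ms (3/4)
3. 762.712ms @ 3/2 + 762.712ms (3/2)
4. 1525.424ms @ 3 + 217.918ms (3/7)
5. 1743.341ms @ 24/7 + 217.918ms (3/7)
6. 1961.259ms @ 27/7 + 217.918ms (3/7)
7. 2179.177ms @ 30/7 + 217.918ms (3/7)
8. 2397.094ms @ 33/7 + 217.918ms (3/7)
9. 2615.012ms @ 36/7 + 435.835ms (6/7)

note 3 onset = 3/2b = 762.712ms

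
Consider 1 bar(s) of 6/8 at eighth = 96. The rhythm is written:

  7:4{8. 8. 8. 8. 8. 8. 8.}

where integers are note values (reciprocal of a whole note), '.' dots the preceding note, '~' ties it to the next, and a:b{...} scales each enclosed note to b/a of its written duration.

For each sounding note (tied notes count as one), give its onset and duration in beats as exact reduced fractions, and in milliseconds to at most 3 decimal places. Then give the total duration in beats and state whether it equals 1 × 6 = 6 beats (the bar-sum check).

1) 0.0ms=0b +535.714ms=6/7b
2) 535.714ms=6/7b +535.714ms=6/7b
3) 1071.429ms=12/7b +535.714ms=6/7b
4) 1607.143ms=18/7b +535.714ms=6/7b
5) 2142.857ms=24/7b +535.714ms=6/7b
6) 2678.571ms=30/7b +535.714ms=6/7b
7) 3214.286ms=36/7b +535.714ms=6/7b
Σ=6b of 6 (96bpm 6/8) — PASS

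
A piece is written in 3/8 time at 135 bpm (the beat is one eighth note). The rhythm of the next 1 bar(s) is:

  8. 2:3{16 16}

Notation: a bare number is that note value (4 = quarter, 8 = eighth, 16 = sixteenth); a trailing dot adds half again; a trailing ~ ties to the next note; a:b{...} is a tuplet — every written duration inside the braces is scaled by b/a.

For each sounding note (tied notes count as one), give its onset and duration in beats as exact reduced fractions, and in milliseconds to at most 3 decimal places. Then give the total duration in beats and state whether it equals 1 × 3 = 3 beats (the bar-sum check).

1) 0.0ms=0b +666.667ms=3/2b
2) 666.667ms=3/2b +333.333ms=3/4b
3) 1000.0ms=9/4b +333.333ms=3/4b
Σ=3b of 3 (135bpm 3/8) — PASS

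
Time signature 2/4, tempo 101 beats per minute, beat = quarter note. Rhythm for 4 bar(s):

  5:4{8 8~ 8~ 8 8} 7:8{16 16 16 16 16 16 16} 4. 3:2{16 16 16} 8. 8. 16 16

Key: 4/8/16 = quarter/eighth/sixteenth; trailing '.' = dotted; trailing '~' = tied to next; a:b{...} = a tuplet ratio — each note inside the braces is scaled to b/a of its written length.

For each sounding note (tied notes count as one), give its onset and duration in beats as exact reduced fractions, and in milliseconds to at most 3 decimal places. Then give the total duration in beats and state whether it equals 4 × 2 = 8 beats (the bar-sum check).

1) 0.0ms=0b +237.624ms=2/5b
2) 237.624ms=2/5b +712.871ms=6/5b
3) 950.495ms=8/5b +237.624ms=2/5b
4) 1188.119ms=2b +169.731ms=2/7b
5) 1357.85ms=16/7b +169.731ms=2/7b
6) 1527.581ms=18/7b +169.731ms=2/7b
7) 1697.313ms=20/7b +169.731ms=2/7b
8) 1867.044ms=22/7b +169.731ms=2/7b
9) 2036.775ms=24/7b +169.731ms=2/7b
10) 2206.506ms=26/7b +169.731ms=2/7b
11) 2376.238ms=4b +891.089ms=3/2b
12) 3267.327ms=11/2b +99.01ms=1/6b
13) 3366.337ms=17/3b +99.01ms=1/6b
14) 3465.347ms=35/6b +99.01ms=1/6b
15) 3564.356ms=6b +445.545ms=3/4b
16) 4009.901ms=27/4b +445.545ms=3/4b
17) 4455.446ms=15/2b +148.515ms=1/4b
18) 4603.96ms=31/4b +148.515ms=1/4b
Σ=8b of 8 (101bpm 2/4) — PASS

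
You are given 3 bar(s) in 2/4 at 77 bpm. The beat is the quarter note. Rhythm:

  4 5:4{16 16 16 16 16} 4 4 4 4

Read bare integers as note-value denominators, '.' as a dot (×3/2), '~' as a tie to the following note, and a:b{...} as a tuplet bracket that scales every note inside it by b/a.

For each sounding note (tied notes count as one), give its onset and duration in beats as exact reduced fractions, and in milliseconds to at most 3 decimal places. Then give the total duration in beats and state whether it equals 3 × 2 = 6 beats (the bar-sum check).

1) 0.0ms=0b +779.221ms=1b
2) 779.221ms=1b +155.844ms=1/5b
3) 935.065ms=6/5b +155.844ms=1/5b
4) 1090.909ms=7/5b +155.844ms=1/5b
5) 1246.753ms=8/5b +155.844ms=1/5b
6) 1402.597ms=9/5b +155.844ms=1/5b
7) 1558.442ms=2b +779.221ms=1b
8) 2337.662ms=3b +779.221ms=1b
9) 3116.883ms=4b +779.221ms=1b
10) 3896.104ms=5b +779.221ms=1b
Σ=6b of 6 (77bpm 2/4) — PASS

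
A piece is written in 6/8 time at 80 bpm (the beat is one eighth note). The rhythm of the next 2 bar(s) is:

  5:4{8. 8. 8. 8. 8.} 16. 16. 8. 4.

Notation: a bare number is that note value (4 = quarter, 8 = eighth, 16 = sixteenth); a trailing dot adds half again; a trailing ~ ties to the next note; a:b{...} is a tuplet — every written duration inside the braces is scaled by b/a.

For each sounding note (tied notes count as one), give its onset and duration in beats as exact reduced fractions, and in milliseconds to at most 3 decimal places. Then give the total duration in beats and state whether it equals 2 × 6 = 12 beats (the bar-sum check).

1) 0.0ms=0b +900.0ms=6/5b
2) 900.0ms=6/5b +900.0ms=6/5b
3) 1800.0ms=12/5b +900.0ms=6/5b
4) 2700.0ms=18/5b +900.0ms=6/5b
5) 3600.0ms=24/5b +900.0ms=6/5b
6) 4500.0ms=6b +562.5ms=3/4b
7) 5062.5ms=27/4b +562.5ms=3/4b
8) 5625.0ms=15/2b +1125.0ms=3/2b
9) 6750.0ms=9b +2250.0ms=3b
Σ=12b of 12 (80bpm 6/8) — PASS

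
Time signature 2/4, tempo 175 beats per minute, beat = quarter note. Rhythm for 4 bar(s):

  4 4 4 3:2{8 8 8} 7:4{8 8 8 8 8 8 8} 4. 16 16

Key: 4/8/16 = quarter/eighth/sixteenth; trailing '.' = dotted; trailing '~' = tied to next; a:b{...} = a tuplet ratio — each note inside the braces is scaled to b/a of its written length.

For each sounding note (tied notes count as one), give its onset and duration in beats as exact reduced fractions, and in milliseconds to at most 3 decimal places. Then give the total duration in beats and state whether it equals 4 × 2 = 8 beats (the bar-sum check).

1) 0.0ms=0b +342.857ms=1b
2) 342.857ms=1b +342.857ms=1b
3) 685.714ms=2b +342.857ms=1b
4) 1028.571ms=3b +114.286ms=1/3b
5) 1142.857ms=10/3b +114.286ms=1/3b
6) 1257.143ms=11/3b +114.286ms=1/3b
7) 1371.429ms=4b +97.959ms=2/7b
8) 1469.388ms=30/7b +97.959ms=2/7b
9) 1567.347ms=32/7b +97.959ms=2/7b
10) 1665.306ms=34/7b +97.959ms=2/7b
11) 1763.265ms=36/7b +97.959ms=2/7b
12) 1861.224ms=38/7b +97.959ms=2/7b
13) 1959.184ms=40/7b +97.959ms=2/7b
14) 2057.143ms=6b +514.286ms=3/2b
15) 2571.429ms=15/2b +85.714ms=1/4b
16) 2657.143ms=31/4b +85.714ms=1/4b
Σ=8b of 8 (175bpm 2/4) — PASS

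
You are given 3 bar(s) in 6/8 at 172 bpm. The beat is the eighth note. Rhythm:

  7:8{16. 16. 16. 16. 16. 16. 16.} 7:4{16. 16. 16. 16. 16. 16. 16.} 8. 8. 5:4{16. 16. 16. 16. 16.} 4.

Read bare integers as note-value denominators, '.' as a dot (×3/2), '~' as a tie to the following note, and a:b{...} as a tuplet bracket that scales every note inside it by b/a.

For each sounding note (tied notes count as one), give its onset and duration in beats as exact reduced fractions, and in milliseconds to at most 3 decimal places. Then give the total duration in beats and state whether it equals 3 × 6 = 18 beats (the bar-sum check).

1) 0.0ms=0b +299.003ms=6/7b
2) 299.003ms=6/7b +299.003ms=6/7b
3) 598.007ms=12/7b +299.003ms=6/7b
4) 897.01ms=18/7b +299.003ms=6/7b
5) 1196.013ms=24/7b +299.003ms=6/7b
6) 1495.017ms=30/7b +299.003ms=6/7b
7) 1794.02ms=36/7b +299.003ms=6/7b
8) 2093.023ms=6b +149.502ms=3/7b
9) 2242.525ms=45/7b +149.502ms=3/7b
10) 2392.027ms=48/7b +149.502ms=3/7b
11) 2541.528ms=51/7b +149.502ms=3/7b
12) 2691.03ms=54/7b +149.502ms=3/7b
13) 2840.532ms=57/7b +149.502ms=3/7b
14) 2990.033ms=60/7b +149.502ms=3/7b
15) 3139.535ms=9b +523.256ms=3/2b
16) 3662.791ms=21/2b +523.256ms=3/2b
17) 4186.047ms=12b +209.302ms=3/5b
18) 4395.349ms=63/5b +209.302ms=3/5b
19) 4604.651ms=66/5b +209.302ms=3/5b
20) 4813.953ms=69/5b +209.302ms=3/5b
21) 5023.256ms=72/5b +209.302ms=3/5b
22) 5232.558ms=15b +1046.512ms=3b
Σ=18b of 18 (172bpm 6/8) — PASS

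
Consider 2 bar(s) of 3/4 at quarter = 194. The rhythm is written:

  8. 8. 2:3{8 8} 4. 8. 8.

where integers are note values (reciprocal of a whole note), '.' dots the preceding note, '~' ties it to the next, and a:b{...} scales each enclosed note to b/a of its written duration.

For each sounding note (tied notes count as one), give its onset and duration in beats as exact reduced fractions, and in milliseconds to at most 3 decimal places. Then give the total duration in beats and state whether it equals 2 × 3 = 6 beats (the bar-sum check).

1) 0.0ms=0b +231.959ms=3/4b
2) 231.959ms=3/4b +231.959ms=3/4b
3) 463.918ms=3/2b +231.959ms=3/4b
4) 695.876ms=9/4b +231.959ms=3/4b
5) 927.835ms=3b +463.918ms=3/2b
6) 1391.753ms=9/2b +231.959ms=3/4b
7) 1623.711ms=21/4b +231.959ms=3/4b
Σ=6b of 6 (194bpm 3/4) — PASS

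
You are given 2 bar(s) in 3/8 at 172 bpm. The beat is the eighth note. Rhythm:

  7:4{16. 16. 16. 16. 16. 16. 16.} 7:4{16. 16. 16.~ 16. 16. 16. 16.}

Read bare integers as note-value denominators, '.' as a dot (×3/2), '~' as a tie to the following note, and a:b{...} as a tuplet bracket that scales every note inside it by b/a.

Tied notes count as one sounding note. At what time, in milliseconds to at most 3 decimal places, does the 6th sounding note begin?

note 6 onset = 15/7b = 747.508ms

1. 0.0ms @ 0 + 149.502ms (3/7)
2. 149.502ms @ 3/7 + 149.502ms (3/7)
3. 299.003ms @ 6/7 + 149.502ms (3/7)
4. 448.505ms @ 9/7 + 149.502ms (3/7)
5. 598.007ms @ 12/7 + 149.502ms (3/7)
6. 747.508ms @ 15/7 + 149.502ms (3/7)
7. 897.01ms @ 18/7 + 149.502ms (3/7)
8. 1046.512ms @ 3 + 149.502ms (3/7)
9. 1196.013ms @ 24/7 + 149.502ms (3/7)
10. 1345.515ms @ 27/7 + 299.003ms (6/7)
11. 1644.518ms @ 33/7 + 149.502ms (3/7)
12. 1794.02ms @ 36/7 + 149.502ms (3/7)
13. 1943.522ms @ 39/7 + 149.502ms (3/7)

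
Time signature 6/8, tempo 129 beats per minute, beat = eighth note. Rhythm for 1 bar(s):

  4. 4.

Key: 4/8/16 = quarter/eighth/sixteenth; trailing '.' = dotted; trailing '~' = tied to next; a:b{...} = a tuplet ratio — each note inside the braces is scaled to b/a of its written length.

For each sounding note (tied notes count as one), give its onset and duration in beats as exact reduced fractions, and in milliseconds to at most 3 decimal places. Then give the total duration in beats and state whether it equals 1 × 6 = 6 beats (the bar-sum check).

1) 0.0ms=0b +1395.349ms=3b
2) 1395.349ms=3b +1395.349ms=3b
Σ=6b of 6 (129bpm 6/8) — PASS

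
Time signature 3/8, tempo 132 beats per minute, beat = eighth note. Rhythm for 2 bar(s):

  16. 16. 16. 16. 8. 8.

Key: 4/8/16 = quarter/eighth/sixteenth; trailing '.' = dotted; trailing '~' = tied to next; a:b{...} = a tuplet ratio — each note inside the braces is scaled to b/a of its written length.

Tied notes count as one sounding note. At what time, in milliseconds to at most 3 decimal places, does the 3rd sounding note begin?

note 3 onset = 3/2b = 681.818ms

1. 0.0ms @ 0 + 340.909ms (3/4)
2. 340.909ms @ 3/4 + 340.909ms (3/4)
3. 681.818ms @ 3/2 + 340.909ms (3/4)
4. 1022.727ms @ 9/4 + 340.909ms (3/4)
5. 1363.636ms @ 3 + 681.818ms (3/2)
6. 2045.455ms @ 9/2 + 681.818ms (3/2)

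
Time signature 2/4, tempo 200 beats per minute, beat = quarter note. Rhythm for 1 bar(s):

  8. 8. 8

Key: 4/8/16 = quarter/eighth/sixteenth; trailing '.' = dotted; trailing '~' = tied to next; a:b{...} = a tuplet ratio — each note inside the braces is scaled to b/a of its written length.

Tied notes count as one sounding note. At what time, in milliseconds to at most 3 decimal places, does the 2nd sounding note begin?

note 2 onset = 3/4b = 225.0ms

1. 0.0ms @ 0 + 225.0ms (3/4)
2. 225.0ms @ 3/4 + 225.0ms (3/4)
3. 450.0ms @ 3/2 + 150.0ms (1/2)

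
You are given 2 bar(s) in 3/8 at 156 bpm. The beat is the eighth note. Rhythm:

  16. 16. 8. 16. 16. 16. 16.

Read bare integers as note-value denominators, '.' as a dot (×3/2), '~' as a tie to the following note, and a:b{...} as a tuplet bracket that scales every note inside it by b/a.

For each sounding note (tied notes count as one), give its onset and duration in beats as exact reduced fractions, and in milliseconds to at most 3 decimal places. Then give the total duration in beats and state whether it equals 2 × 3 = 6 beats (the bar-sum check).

1) 0.0ms=0b +288.462ms=3/4b
2) 288.462ms=3/4b +288.462ms=3/4b
3) 576.923ms=3/2b +576.923ms=3/2b
4) 1153.846ms=3b +288.462ms=3/4b
5) 1442.308ms=15/4b +288.462ms=3/4b
6) 1730.769ms=9/2b +288.462ms=3/4b
7) 2019.231ms=21/4b +288.462ms=3/4b
Σ=6b of 6 (156bpm 3/8) — PASS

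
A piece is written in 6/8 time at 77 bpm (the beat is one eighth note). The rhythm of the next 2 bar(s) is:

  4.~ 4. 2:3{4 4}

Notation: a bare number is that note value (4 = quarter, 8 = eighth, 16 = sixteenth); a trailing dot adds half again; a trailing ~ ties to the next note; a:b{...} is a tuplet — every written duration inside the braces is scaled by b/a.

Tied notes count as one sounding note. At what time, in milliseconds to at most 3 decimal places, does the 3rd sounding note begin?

1. 0.0ms @ 0 + 4675.325ms (6)
2. 4675.325ms @ 6 + 2337.662ms (3)
3. 7012.987ms @ 9 + 2337.662ms (3)

note 3 onset = 9b = 7012.987ms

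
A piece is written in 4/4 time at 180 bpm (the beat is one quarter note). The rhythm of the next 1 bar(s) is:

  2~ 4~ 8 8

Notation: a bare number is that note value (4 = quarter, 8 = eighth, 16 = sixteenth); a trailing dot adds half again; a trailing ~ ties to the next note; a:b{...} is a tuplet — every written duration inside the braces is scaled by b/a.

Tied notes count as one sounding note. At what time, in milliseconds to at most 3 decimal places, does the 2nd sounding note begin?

note 2 onset = 7/2b = 1166.667ms

1. 0.0ms @ 0 + 1166.667ms (7/2)
2. 1166.667ms @ 7/2 + 166.667ms (1/2)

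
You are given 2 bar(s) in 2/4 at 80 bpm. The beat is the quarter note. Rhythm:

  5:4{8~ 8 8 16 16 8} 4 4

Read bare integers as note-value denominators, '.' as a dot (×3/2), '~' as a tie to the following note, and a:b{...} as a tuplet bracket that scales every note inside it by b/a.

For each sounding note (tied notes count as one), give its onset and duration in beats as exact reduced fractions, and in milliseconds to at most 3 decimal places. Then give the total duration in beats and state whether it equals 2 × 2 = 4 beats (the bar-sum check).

1) 0.0ms=0b +600.0ms=4/5b
2) 600.0ms=4/5b +300.0ms=2/5b
3) 900.0ms=6/5b +150.0ms=1/5b
4) 1050.0ms=7/5b +150.0ms=1/5b
5) 1200.0ms=8/5b +300.0ms=2/5b
6) 1500.0ms=2b +750.0ms=1b
7) 2250.0ms=3b +750.0ms=1b
Σ=4b of 4 (80bpm 2/4) — PASS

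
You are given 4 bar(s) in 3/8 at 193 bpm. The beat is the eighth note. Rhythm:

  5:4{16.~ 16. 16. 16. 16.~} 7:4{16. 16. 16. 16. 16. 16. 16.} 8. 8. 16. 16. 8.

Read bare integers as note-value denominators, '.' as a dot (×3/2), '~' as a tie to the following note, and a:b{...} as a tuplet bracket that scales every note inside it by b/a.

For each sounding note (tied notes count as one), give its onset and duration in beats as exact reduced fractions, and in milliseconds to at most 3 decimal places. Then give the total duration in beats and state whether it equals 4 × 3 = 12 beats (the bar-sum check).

1) 0.0ms=0b +373.057ms=6/5b
2) 373.057ms=6/5b +186.528ms=3/5b
3) 559.585ms=9/5b +186.528ms=3/5b
4) 746.114ms=12/5b +319.763ms=36/35b
5) 1065.877ms=24/7b +133.235ms=3/7b
6) 1199.112ms=27/7b +133.235ms=3/7b
7) 1332.346ms=30/7b +133.235ms=3/7b
8) 1465.581ms=33/7b +133.235ms=3/7b
9) 1598.816ms=36/7b +133.235ms=3/7b
10) 1732.05ms=39/7b +133.235ms=3/7b
11) 1865.285ms=6b +466.321ms=3/2b
12) 2331.606ms=15/2b +466.321ms=3/2b
13) 2797.927ms=9b +233.161ms=3/4b
14) 3031.088ms=39/4b +233.161ms=3/4b
15) 3264.249ms=21/2b +466.321ms=3/2b
Σ=12b of 12 (193bpm 3/8) — PASS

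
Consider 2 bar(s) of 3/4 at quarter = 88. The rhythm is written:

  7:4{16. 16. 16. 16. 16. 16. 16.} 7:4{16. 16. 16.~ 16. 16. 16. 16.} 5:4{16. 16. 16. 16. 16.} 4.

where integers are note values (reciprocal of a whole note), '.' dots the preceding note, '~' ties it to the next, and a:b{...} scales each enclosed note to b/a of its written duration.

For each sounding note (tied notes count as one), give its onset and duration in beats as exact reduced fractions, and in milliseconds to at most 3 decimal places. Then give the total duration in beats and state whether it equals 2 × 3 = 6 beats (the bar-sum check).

1) 0.0ms=0b +146.104ms=3/14b
2) 146.104ms=3/14b +146.104ms=3/14b
3) 292.208ms=3/7b +146.104ms=3/14b
4) 438.312ms=9/14b +146.104ms=3/14b
5) 584.416ms=6/7b +146.104ms=3/14b
6) 730.519ms=15/14b +146.104ms=3/14b
7) 876.623ms=9/7b +146.104ms=3/14b
8) 1022.727ms=3/2b +146.104ms=3/14b
9) 1168.831ms=12/7b +146.104ms=3/14b
10) 1314.935ms=27/14b +292.208ms=3/7b
11) 1607.143ms=33/14b +146.104ms=3/14b
12) 1753.247ms=18/7b +146.104ms=3/14b
13) 1899.351ms=39/14b +146.104ms=3/14b
14) 2045.455ms=3b +204.545ms=3/10b
15) 2250.0ms=33/10b +204.545ms=3/10b
16) 2454.545ms=18/5b +204.545ms=3/10b
17) 2659.091ms=39/10b +204.545ms=3/10b
18) 2863.636ms=21/5b +204.545ms=3/10b
19) 3068.182ms=9/2b +1022.727ms=3/2b
Σ=6b of 6 (88bpm 3/4) — PASS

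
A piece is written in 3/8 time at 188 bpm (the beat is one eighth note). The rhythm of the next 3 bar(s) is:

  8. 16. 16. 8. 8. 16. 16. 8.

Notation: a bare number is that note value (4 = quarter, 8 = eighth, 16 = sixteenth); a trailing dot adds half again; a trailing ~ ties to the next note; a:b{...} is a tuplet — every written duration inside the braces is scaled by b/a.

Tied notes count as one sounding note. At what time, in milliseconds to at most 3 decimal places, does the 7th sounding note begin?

1. 0.0ms @ 0 + 478.723ms (3/2)
2. 478.723ms @ 3/2 + 239.362ms (3/4)
3. 718.085ms @ 9/4 + 239.362ms (3/4)
4. 957.447ms @ 3 + 478.723ms (3/2)
5. 1436.17ms @ 9/2 + 478.723ms (3/2)
6. 1914.894ms @ 6 + 239.362ms (3/4)
7. 2154.255ms @ 27/4 + 239.362ms (3/4)
8. 2393.617ms @ 15/2 + 478.723ms (3/2)

note 7 onset = 27/4b = 2154.255ms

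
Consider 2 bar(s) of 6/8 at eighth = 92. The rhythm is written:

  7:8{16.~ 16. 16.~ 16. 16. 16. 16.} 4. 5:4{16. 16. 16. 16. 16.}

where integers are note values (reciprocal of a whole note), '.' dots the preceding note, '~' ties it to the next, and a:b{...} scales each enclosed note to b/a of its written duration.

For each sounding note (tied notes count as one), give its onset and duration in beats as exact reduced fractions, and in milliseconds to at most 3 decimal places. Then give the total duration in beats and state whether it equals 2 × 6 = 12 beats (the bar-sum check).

1) 0.0ms=0b +1118.012ms=12/7b
2) 1118.012ms=12/7b +1118.012ms=12/7b
3) 2236.025ms=24/7b +559.006ms=6/7b
4) 2795.031ms=30/7b +559.006ms=6/7b
5) 3354.037ms=36/7b +559.006ms=6/7b
6) 3913.043ms=6b +1956.522ms=3b
7) 5869.565ms=9b +391.304ms=3/5b
8) 6260.87ms=48/5b +391.304ms=3/5b
9) 6652.174ms=51/5b +391.304ms=3/5b
10) 7043.478ms=54/5b +391.304ms=3/5b
11) 7434.783ms=57/5b +391.304ms=3/5b
Σ=12b of 12 (92bpm 6/8) — PASS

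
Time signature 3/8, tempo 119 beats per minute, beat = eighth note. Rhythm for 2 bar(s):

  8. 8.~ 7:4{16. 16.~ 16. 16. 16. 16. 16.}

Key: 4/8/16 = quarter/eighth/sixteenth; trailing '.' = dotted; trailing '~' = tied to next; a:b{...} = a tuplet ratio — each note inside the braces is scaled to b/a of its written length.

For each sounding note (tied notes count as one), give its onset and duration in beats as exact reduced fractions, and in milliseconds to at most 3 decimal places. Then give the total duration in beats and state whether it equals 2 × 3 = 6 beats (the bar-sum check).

1) 0.0ms=0b +756.303ms=3/2b
2) 756.303ms=3/2b +972.389ms=27/14b
3) 1728.691ms=24/7b +432.173ms=6/7b
4) 2160.864ms=30/7b +216.086ms=3/7b
5) 2376.951ms=33/7b +216.086ms=3/7b
6) 2593.037ms=36/7b +216.086ms=3/7b
7) 2809.124ms=39/7b +216.086ms=3/7b
Σ=6b of 6 (119bpm 3/8) — PASS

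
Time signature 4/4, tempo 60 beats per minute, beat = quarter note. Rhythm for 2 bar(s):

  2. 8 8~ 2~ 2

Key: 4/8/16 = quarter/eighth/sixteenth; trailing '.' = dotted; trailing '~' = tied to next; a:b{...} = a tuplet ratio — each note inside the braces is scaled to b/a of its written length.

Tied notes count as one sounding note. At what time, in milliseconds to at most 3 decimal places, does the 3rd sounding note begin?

note 3 onset = 7/2b = 3500.0ms

1. 0.0ms @ 0 + 3000.0ms (3)
2. 3000.0ms @ 3 + 500.0ms (1/2)
3. 3500.0ms @ 7/2 + 4500.0ms (9/2)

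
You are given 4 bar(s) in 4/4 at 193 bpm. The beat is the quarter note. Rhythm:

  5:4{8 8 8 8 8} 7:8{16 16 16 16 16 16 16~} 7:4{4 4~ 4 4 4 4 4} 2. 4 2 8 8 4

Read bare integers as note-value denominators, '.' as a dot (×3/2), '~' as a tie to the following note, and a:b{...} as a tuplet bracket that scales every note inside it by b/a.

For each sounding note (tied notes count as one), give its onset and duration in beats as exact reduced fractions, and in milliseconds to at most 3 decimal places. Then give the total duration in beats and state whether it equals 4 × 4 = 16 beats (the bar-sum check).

1) 0.0ms=0b +124.352ms=2/5b
2) 124.352ms=2/5b +124.352ms=2/5b
3) 248.705ms=4/5b +124.352ms=2/5b
4) 373.057ms=6/5b +124.352ms=2/5b
5) 497.409ms=8/5b +124.352ms=2/5b
6) 621.762ms=2b +88.823ms=2/7b
7) 710.585ms=16/7b +88.823ms=2/7b
8) 799.408ms=18/7b +88.823ms=2/7b
9) 888.231ms=20/7b +88.823ms=2/7b
10) 977.054ms=22/7b +88.823ms=2/7b
11) 1065.877ms=24/7b +88.823ms=2/7b
12) 1154.7ms=26/7b +266.469ms=6/7b
13) 1421.17ms=32/7b +355.292ms=8/7b
14) 1776.462ms=40/7b +177.646ms=4/7b
15) 1954.108ms=44/7b +177.646ms=4/7b
16) 2131.754ms=48/7b +177.646ms=4/7b
17) 2309.4ms=52/7b +177.646ms=4/7b
18) 2487.047ms=8b +932.642ms=3b
19) 3419.689ms=11b +310.881ms=1b
20) 3730.57ms=12b +621.762ms=2b
21) 4352.332ms=14b +155.44ms=1/2b
22) 4507.772ms=29/2b +155.44ms=1/2b
23) 4663.212ms=15b +310.881ms=1b
Σ=16b of 16 (193bpm 4/4) — PASS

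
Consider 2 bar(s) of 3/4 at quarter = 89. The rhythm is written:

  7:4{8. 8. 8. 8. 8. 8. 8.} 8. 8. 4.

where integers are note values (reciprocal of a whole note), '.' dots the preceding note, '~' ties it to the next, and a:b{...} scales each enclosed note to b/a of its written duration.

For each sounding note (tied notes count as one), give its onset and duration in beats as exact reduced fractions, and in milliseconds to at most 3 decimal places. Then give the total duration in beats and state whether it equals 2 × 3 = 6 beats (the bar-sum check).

1) 0.0ms=0b +288.925ms=3/7b
2) 288.925ms=3/7b +288.925ms=3/7b
3) 577.849ms=6/7b +288.925ms=3/7b
4) 866.774ms=9/7b +288.925ms=3/7b
5) 1155.698ms=12/7b +288.925ms=3/7b
6) 1444.623ms=15/7b +288.925ms=3/7b
7) 1733.547ms=18/7b +288.925ms=3/7b
8) 2022.472ms=3b +505.618ms=3/4b
9) 2528.09ms=15/4b +505.618ms=3/4b
10) 3033.708ms=9/2b +1011.236ms=3/2b
Σ=6b of 6 (89bpm 3/4) — PASS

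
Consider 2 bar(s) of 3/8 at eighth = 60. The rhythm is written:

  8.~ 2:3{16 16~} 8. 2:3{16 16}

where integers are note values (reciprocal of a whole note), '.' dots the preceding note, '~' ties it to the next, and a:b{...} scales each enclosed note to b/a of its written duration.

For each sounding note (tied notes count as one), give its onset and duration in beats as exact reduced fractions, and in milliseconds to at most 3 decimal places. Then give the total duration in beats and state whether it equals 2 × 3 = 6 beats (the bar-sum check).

1) 0.0ms=0b +2250.0ms=9/4b
2) 2250.0ms=9/4b +2250.0ms=9/4b
3) 4500.0ms=9/2b +750.0ms=3/4b
4) 5250.0ms=21/4b +750.0ms=3/4b
Σ=6b of 6 (60bpm 3/8) — PASS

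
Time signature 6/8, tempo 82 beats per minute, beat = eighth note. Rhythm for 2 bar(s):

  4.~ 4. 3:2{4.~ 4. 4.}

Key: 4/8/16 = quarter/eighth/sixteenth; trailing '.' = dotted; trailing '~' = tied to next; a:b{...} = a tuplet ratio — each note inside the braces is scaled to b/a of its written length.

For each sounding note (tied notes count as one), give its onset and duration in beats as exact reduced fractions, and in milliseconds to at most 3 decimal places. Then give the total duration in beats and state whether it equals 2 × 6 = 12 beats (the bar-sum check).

1) 0.0ms=0b +4390.244ms=6b
2) 4390.244ms=6b +2926.829ms=4b
3) 7317.073ms=10b +1463.415ms=2b
Σ=12b of 12 (82bpm 6/8) — PASS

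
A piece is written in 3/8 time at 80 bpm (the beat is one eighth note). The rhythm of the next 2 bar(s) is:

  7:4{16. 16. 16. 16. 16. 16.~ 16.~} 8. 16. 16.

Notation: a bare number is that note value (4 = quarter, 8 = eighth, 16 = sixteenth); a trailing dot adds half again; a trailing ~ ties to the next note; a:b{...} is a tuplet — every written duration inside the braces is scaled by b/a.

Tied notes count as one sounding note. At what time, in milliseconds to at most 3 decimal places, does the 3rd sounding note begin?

1. 0.0ms @ 0 + 321.429ms (3/7)
2. 321.429ms @ 3/7 + 321.429ms (3/7)
3. 642.857ms @ 6/7 + 321.429ms (3/7)
4. 964.286ms @ 9/7 + 321.429ms (3/7)
5. 1285.714ms @ 12/7 + 321.429ms (3/7)
6. 1607.143ms @ 15/7 + 1767.857ms (33/14)
7. 3375.0ms @ 9/2 + 562.5ms (3/4)
8. 3937.5ms @ 21/4 + 562.5ms (3/4)

note 3 onset = 6/7b = 642.857ms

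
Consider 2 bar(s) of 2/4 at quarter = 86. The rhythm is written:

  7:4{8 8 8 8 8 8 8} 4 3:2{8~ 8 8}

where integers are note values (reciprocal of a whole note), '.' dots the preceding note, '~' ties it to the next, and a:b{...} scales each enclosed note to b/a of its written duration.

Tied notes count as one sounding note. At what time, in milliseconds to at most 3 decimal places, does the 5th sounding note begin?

1. 0.0ms @ 0 + 199.336ms (2/7)
2. 199.336ms @ 2/7 + 199.336ms (2/7)
3. 398.671ms @ 4/7 + 199.336ms (2/7)
4. 598.007ms @ 6/7 + 199.336ms (2/7)
5. 797.342ms @ 8/7 + 199.336ms (2/7)
6. 996.678ms @ 10/7 + 199.336ms (2/7)
7. 1196.013ms @ 12/7 + 199.336ms (2/7)
8. 1395.349ms @ 2 + 697.674ms (1)
9. 2093.023ms @ 3 + 465.116ms (2/3)
10. 2558.14ms @ 11/3 + 232.558ms (1/3)

note 5 onset = 8/7b = 797.342ms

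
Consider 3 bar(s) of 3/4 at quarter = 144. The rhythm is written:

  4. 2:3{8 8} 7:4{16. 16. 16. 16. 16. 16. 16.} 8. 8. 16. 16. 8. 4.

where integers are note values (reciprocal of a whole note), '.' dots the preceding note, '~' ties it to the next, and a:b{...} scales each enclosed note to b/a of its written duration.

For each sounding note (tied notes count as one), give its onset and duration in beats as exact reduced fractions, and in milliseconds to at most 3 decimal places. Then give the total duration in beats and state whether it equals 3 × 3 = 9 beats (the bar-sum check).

1) 0.0ms=0b +625.0ms=3/2b
2) 625.0ms=3/2b +312.5ms=3/4b
3) 937.5ms=9/4b +312.5ms=3/4b
4) 1250.0ms=3b +89.286ms=3/14b
5) 1339.286ms=45/14b +89.286ms=3/14b
6) 1428.571ms=24/7b +89.286ms=3/14b
7) 1517.857ms=51/14b +89.286ms=3/14b
8) 1607.143ms=27/7b +89.286ms=3/14b
9) 1696.429ms=57/14b +89.286ms=3/14b
10) 1785.714ms=30/7b +89.286ms=3/14b
11) 1875.0ms=9/2b +312.5ms=3/4b
12) 2187.5ms=21/4b +312.5ms=3/4b
13) 2500.0ms=6b +156.25ms=3/8b
14) 2656.25ms=51/8b +156.25ms=3/8b
15) 2812.5ms=27/4b +312.5ms=3/4b
16) 3125.0ms=15/2b +625.0ms=3/2b
Σ=9b of 9 (144bpm 3/4) — PASS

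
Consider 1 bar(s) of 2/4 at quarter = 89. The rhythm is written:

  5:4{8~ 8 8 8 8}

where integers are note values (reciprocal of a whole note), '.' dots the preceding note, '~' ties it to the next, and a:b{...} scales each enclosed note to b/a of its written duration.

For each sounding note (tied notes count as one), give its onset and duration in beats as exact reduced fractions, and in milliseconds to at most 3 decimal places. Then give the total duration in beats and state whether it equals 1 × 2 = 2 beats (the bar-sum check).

1) 0.0ms=0b +539.326ms=4/5b
2) 539.326ms=4/5b +269.663ms=2/5b
3) 808.989ms=6/5b +269.663ms=2/5b
4) 1078.652ms=8/5b +269.663ms=2/5b
Σ=2b of 2 (89bpm 2/4) — PASS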